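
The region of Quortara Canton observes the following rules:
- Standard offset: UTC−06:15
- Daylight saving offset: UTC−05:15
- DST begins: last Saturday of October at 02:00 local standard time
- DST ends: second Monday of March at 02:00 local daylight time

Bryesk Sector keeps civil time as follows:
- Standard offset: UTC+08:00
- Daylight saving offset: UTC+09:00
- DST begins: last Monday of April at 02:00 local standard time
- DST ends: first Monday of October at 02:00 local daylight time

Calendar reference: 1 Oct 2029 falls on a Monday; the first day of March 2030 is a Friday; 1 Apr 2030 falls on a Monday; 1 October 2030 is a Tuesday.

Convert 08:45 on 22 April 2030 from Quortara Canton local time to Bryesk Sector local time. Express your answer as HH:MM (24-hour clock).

1 October 2029 is a Monday, so Saturdays fall on 6, 13, 20, 27; the last is October 27.
1 March 2030 is a Friday, so the first Monday is March 4 and the second is March 11.
22 April 2030 does not fall between 27 October 2029 and 11 March 2030, so daylight saving is not in effect and Quortara Canton is at UTC−06:15.
08:45 Quortara Canton + 6h15m = 15:00 UTC.
1 April 2030 is a Monday, so Mondays fall on 1, 8, 15, 22, 29; the last is April 29.
1 October 2030 is a Tuesday, so the first Monday is October 7.
At the standard offset (UTC+08:00), 15:00 UTC + 8h = 23:00 Bryesk Sector standard time.
The standard-time date in Bryesk Sector, 22 April 2030, is outside the daylight-saving period (29 April – 7 October), so Bryesk Sector is on standard time, UTC+08:00.
15:00 UTC + 8h = 23:00 Bryesk Sector.

23:00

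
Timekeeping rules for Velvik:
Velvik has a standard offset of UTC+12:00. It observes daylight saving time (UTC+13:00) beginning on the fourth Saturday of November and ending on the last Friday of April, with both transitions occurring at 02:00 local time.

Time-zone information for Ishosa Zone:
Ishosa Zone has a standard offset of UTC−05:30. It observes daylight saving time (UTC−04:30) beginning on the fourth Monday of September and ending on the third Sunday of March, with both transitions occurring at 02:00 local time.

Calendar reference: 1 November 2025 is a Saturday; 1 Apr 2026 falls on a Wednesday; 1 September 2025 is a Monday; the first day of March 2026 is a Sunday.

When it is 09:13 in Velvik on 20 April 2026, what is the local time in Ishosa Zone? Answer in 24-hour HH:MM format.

1 November 2025 is a Saturday, so the first Saturday is November 1 and the fourth is November 22.
1 April 2026 is a Wednesday, so Fridays fall on 3, 10, 17, 24; the last is April 24.
20 April 2026 falls between 22 November 2025 and 24 April 2026, so daylight saving is in effect and Velvik is at UTC+13:00.
09:13 Velvik − 13h = 20:13 UTC (rolling into the previous day, 19 April 2026).
1 September 2025 is a Monday, so the first Monday is September 1 and the fourth is September 22.
1 March 2026 is a Sunday, so the first Sunday is March 1 and the third is March 15.
At the standard offset (UTC−05:30), 20:13 UTC − 5h30m = 14:43 Ishosa Zone standard time.
Daylight saving runs 22 September 2025 – 15 March 2026; the standard-time date in Ishosa Zone, 19 April 2026, is outside that window, so Ishosa Zone is on standard time at UTC−05:30.
20:13 UTC − 5h30m = 14:43 Ishosa Zone.

14:43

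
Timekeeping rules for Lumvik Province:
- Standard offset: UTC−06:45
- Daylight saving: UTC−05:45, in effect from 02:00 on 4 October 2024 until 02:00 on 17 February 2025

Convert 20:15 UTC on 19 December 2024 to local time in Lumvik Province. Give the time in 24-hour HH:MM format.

At the standard offset (UTC−06:45), 20:15 UTC − 6h45m = 13:30 Lumvik Province standard time.
Daylight saving runs 4 October 2024 – 17 February 2025; the standard-time date in Lumvik Province, 19 December 2024, is inside that window, so Lumvik Province is at UTC−05:45.
20:15 UTC − 5h45m = 14:30 local.

14:30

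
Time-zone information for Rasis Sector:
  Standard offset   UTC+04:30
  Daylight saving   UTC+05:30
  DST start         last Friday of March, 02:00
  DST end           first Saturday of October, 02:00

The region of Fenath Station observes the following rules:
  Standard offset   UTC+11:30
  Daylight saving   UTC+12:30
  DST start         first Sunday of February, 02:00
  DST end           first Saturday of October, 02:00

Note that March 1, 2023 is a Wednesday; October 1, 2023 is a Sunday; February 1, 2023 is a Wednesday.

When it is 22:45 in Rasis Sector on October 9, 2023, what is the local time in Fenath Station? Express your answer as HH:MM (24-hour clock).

1 March 2023 is a Wednesday, so Fridays fall on 3, 10, 17, 24, 31; the last is March 31.
1 October 2023 is a Sunday, so the first Saturday is October 7.
October 9, 2023 does not fall between 31 March and 7 October, so daylight saving is not in effect and Rasis Sector is at UTC+04:30.
22:45 Rasis Sector − 4h30m = 18:15 UTC.
1 February 2023 is a Wednesday, so the first Sunday is February 5.
1 October 2023 is a Sunday, so the first Saturday is October 7.
At the standard offset (UTC+11:30), 18:15 UTC + 11h30m = 05:45 Fenath Station standard time (rolling into the next day, 10 October 2023).
The standard-time date in Fenath Station, October 10, 2023, is outside the daylight-saving period (5 February – 7 October), so Fenath Station is on standard time, UTC+11:30.
18:15 UTC + 11h30m = 05:45 Fenath Station (rolling into the next day, 10 October 2023).

05:45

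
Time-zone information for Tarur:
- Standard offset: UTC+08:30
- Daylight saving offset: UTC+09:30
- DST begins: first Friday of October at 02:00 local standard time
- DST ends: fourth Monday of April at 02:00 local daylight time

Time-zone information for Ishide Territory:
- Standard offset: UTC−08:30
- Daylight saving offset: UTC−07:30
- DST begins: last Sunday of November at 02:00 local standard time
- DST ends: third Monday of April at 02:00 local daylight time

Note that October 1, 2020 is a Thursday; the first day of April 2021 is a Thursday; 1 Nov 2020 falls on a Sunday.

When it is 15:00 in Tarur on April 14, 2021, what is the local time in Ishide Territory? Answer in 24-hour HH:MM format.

1 October 2020 is a Thursday, so the first Friday is October 2.
1 April 2021 is a Thursday, so the first Monday is April 5 and the fourth is April 26.
April 14, 2021 lies within the daylight-saving period (2 October 2020 – 26 April 2021), so Tarur is on daylight time, UTC+09:30.
15:00 Tarur − 9h30m = 05:30 UTC.
1 November 2020 is a Sunday, so Sundays fall on 1, 8, 15, 22, 29; the last is November 29.
1 April 2021 is a Thursday, so the first Monday is April 5 and the third is April 19.
At the standard offset (UTC−08:30), 05:30 UTC − 8h30m = 21:00 Ishide Territory standard time (rolling into the previous day, 13 April 2021).
Daylight saving runs 29 November 2020 – 19 April 2021; the standard-time date in Ishide Territory, April 13, 2021, is inside that window, so Ishide Territory is at UTC−07:30.
05:30 UTC − 7h30m = 22:00 Ishide Territory (rolling into the previous day, 13 April 2021).

22:00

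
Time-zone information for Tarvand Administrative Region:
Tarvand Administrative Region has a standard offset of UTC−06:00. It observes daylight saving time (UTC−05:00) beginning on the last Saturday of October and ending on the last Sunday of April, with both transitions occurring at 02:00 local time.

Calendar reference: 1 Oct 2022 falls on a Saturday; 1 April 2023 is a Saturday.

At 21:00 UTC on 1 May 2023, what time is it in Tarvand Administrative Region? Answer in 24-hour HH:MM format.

1 October 2022 is a Saturday, so Saturdays fall on 1, 8, 15, 22, 29; the last is October 29.
1 April 2023 is a Saturday, so Sundays fall on 2, 9, 16, 23, 30; the last is April 30.
At the standard offset (UTC−06:00), 21:00 UTC − 6h = 15:00 Tarvand Administrative Region standard time.
The standard-time date in Tarvand Administrative Region, 1 May 2023, does not fall between 29 October 2022 and 30 April 2023, so daylight saving is not in effect and Tarvand Administrative Region is at UTC−06:00.
21:00 UTC − 6h = 15:00 local.

15:00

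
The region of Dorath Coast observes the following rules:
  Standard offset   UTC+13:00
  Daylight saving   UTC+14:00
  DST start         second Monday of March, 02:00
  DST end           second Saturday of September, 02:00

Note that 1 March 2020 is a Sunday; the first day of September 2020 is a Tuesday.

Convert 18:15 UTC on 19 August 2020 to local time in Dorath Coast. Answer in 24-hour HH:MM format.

08:15

1 March 2020 is a Sunday, so the first Monday is March 2 and the second is March 9.
1 September 2020 is a Tuesday, so the first Saturday is September 5 and the second is September 12.
At the standard offset (UTC+13:00), 18:15 UTC + 13h = 07:15 Dorath Coast standard time (rolling into the next day, 20 August 2020).
Daylight saving runs 9 March – 12 September; the standard-time date in Dorath Coast, 20 August 2020, is inside that window, so Dorath Coast is at UTC+14:00.
18:15 UTC + 14h = 08:15 local (rolling into the next day, 20 August 2020).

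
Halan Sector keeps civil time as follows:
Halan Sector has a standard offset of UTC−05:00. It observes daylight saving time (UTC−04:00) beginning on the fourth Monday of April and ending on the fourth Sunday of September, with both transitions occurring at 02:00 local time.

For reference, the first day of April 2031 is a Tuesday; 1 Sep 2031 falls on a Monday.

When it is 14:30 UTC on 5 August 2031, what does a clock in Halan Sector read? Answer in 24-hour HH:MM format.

1 April 2031 is a Tuesday, so the first Monday is April 7 and the fourth is April 28.
1 September 2031 is a Monday, so the first Sunday is September 7 and the fourth is September 28.
At the standard offset (UTC−05:00), 14:30 UTC − 5h = 09:30 Halan Sector standard time.
The standard-time date in Halan Sector, 5 August 2031, falls between 28 April and 28 September, so daylight saving is in effect and Halan Sector is at UTC−04:00.
14:30 UTC − 4h = 10:30 local.

10:30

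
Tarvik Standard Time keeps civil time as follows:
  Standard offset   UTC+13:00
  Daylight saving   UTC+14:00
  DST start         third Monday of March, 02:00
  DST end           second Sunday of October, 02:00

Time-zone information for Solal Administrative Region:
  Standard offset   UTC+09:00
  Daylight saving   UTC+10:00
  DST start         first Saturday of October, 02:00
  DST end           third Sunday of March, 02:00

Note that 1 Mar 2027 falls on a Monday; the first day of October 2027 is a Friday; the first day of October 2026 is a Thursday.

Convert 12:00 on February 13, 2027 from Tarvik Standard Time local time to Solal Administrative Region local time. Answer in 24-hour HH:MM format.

1 March 2027 is a Monday, so the first Monday is March 1 and the third is March 15.
1 October 2027 is a Friday, so the first Sunday is October 3 and the second is October 10.
Daylight saving runs 15 March – 10 October; February 13, 2027 is outside that window, so Tarvik Standard Time is on standard time at UTC+13:00.
12:00 Tarvik Standard Time − 13h = 23:00 UTC (rolling into the previous day, 12 February 2027).
1 October 2026 is a Thursday, so the first Saturday is October 3.
1 March 2027 is a Monday, so the first Sunday is March 7 and the third is March 21.
At the standard offset (UTC+09:00), 23:00 UTC + 9h = 08:00 Solal Administrative Region standard time (rolling into the next day, 13 February 2027).
Daylight saving runs 3 October 2026 – 21 March 2027; the standard-time date in Solal Administrative Region, February 13, 2027, is inside that window, so Solal Administrative Region is at UTC+10:00.
23:00 UTC + 10h = 09:00 Solal Administrative Region (rolling into the next day, 13 February 2027).

09:00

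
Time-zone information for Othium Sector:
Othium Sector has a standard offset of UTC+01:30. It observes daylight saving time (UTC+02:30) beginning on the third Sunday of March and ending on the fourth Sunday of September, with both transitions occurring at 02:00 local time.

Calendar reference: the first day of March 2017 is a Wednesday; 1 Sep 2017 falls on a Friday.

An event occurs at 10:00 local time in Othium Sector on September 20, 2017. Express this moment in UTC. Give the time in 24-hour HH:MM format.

1 March 2017 is a Wednesday, so the first Sunday is March 5 and the third is March 19.
1 September 2017 is a Friday, so the first Sunday is September 3 and the fourth is September 24.
September 20, 2017 lies within the daylight-saving period (19 March – 24 September), so Othium Sector is on daylight time, UTC+02:30.
10:00 local − 2h30m = 07:30 UTC.

07:30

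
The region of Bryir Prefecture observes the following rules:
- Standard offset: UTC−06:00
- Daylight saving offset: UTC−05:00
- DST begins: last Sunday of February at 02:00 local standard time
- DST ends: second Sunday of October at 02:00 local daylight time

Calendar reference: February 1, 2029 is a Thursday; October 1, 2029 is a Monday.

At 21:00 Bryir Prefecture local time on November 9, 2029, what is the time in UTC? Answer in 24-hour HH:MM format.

03:00

1 February 2029 is a Thursday, so Sundays fall on 4, 11, 18, 25; the last is February 25.
1 October 2029 is a Monday, so the first Sunday is October 7 and the second is October 14.
November 9, 2029 does not fall between 25 February and 14 October, so daylight saving is not in effect and Bryir Prefecture is at UTC−06:00.
21:00 local + 6h = 03:00 UTC (rolling into the next day, 10 November 2029).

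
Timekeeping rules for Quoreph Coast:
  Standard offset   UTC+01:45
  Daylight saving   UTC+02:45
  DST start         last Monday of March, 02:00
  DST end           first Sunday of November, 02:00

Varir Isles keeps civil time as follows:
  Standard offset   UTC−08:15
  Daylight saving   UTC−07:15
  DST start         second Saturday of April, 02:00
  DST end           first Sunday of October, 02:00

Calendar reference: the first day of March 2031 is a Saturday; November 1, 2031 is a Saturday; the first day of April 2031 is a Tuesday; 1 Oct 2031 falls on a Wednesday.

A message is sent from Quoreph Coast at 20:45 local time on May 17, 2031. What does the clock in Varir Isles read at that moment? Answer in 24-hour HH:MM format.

10:45

1 March 2031 is a Saturday, so Mondays fall on 3, 10, 17, 24, 31; the last is March 31.
1 November 2031 is a Saturday, so the first Sunday is November 2.
May 17, 2031 falls between 31 March and 2 November, so daylight saving is in effect and Quoreph Coast is at UTC+02:45.
20:45 Quoreph Coast − 2h45m = 18:00 UTC.
1 April 2031 is a Tuesday, so the first Saturday is April 5 and the second is April 12.
1 October 2031 is a Wednesday, so the first Sunday is October 5.
At the standard offset (UTC−08:15), 18:00 UTC − 8h15m = 09:45 Varir Isles standard time.
Daylight saving runs 12 April – 5 October; the standard-time date in Varir Isles, May 17, 2031, is inside that window, so Varir Isles is at UTC−07:15.
18:00 UTC − 7h15m = 10:45 Varir Isles.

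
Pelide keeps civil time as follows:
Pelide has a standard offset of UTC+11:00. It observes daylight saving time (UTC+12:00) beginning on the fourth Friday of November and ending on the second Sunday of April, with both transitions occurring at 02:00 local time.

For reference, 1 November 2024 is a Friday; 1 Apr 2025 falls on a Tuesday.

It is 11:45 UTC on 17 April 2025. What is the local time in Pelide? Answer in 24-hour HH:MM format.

22:45

1 November 2024 is a Friday, so the first Friday is November 1 and the fourth is November 22.
1 April 2025 is a Tuesday, so the first Sunday is April 6 and the second is April 13.
At the standard offset (UTC+11:00), 11:45 UTC + 11h = 22:45 Pelide standard time.
The standard-time date in Pelide, 17 April 2025, does not fall between 22 November 2024 and 13 April 2025, so daylight saving is not in effect and Pelide is at UTC+11:00.
11:45 UTC + 11h = 22:45 local.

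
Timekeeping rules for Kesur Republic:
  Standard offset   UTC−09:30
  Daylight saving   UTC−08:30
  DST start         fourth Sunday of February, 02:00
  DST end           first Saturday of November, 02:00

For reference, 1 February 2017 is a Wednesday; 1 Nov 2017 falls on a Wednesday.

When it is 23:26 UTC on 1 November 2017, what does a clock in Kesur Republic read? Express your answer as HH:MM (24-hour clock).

14:56

1 February 2017 is a Wednesday, so the first Sunday is February 5 and the fourth is February 26.
1 November 2017 is a Wednesday, so the first Saturday is November 4.
At the standard offset (UTC−09:30), 23:26 UTC − 9h30m = 13:56 Kesur Republic standard time.
Daylight saving runs 26 February – 4 November; the standard-time date in Kesur Republic, 1 November 2017, is inside that window, so Kesur Republic is at UTC−08:30.
23:26 UTC − 8h30m = 14:56 local.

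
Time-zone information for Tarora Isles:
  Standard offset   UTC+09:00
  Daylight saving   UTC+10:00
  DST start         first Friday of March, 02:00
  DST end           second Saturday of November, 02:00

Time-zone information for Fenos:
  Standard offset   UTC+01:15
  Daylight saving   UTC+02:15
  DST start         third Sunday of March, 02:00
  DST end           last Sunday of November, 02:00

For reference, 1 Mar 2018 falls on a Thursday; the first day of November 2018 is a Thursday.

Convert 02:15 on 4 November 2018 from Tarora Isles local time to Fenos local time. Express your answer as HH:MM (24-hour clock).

18:30

1 March 2018 is a Thursday, so the first Friday is March 2.
1 November 2018 is a Thursday, so the first Saturday is November 3 and the second is November 10.
Daylight saving runs 2 March – 10 November; 4 November 2018 is inside that window, so Tarora Isles is at UTC+10:00.
02:15 Tarora Isles − 10h = 16:15 UTC (rolling into the previous day, 3 November 2018).
1 March 2018 is a Thursday, so the first Sunday is March 4 and the third is March 18.
1 November 2018 is a Thursday, so Sundays fall on 4, 11, 18, 25; the last is November 25.
At the standard offset (UTC+01:15), 16:15 UTC + 1h15m = 17:30 Fenos standard time.
The standard-time date in Fenos, 3 November 2018, lies within the daylight-saving period (18 March – 25 November), so Fenos is on daylight time, UTC+02:15.
16:15 UTC + 2h15m = 18:30 Fenos.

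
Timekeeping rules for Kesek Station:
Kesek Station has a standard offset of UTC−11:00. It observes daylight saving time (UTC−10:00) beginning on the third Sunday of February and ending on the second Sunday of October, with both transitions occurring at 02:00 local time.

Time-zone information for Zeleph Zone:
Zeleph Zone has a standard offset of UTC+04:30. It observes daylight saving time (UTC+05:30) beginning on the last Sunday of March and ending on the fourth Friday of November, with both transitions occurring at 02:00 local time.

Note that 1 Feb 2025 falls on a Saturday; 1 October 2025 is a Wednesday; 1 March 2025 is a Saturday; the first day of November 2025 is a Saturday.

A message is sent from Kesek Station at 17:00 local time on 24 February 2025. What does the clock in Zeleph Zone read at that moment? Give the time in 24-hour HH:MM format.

1 February 2025 is a Saturday, so the first Sunday is February 2 and the third is February 16.
1 October 2025 is a Wednesday, so the first Sunday is October 5 and the second is October 12.
24 February 2025 falls between 16 February and 12 October, so daylight saving is in effect and Kesek Station is at UTC−10:00.
17:00 Kesek Station + 10h = 03:00 UTC (rolling into the next day, 25 February 2025).
1 March 2025 is a Saturday, so Sundays fall on 2, 9, 16, 23, 30; the last is March 30.
1 November 2025 is a Saturday, so the first Friday is November 7 and the fourth is November 28.
At the standard offset (UTC+04:30), 03:00 UTC + 4h30m = 07:30 Zeleph Zone standard time.
Daylight saving runs 30 March – 28 November; the standard-time date in Zeleph Zone, 25 February 2025, is outside that window, so Zeleph Zone is on standard time at UTC+04:30.
03:00 UTC + 4h30m = 07:30 Zeleph Zone.

07:30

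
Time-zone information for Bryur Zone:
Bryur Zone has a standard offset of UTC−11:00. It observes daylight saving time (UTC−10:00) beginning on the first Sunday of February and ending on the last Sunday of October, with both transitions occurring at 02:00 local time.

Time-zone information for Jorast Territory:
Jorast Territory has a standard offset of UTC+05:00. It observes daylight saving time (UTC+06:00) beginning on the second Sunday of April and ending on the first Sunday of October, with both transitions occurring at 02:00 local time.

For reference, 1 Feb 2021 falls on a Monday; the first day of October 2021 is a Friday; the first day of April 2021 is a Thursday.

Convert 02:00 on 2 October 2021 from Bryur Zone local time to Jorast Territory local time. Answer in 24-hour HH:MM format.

18:00

1 February 2021 is a Monday, so the first Sunday is February 7.
1 October 2021 is a Friday, so Sundays fall on 3, 10, 17, 24, 31; the last is October 31.
2 October 2021 lies within the daylight-saving period (7 February – 31 October), so Bryur Zone is on daylight time, UTC−10:00.
02:00 Bryur Zone + 10h = 12:00 UTC.
1 April 2021 is a Thursday, so the first Sunday is April 4 and the second is April 11.
1 October 2021 is a Friday, so the first Sunday is October 3.
At the standard offset (UTC+05:00), 12:00 UTC + 5h = 17:00 Jorast Territory standard time.
The standard-time date in Jorast Territory, 2 October 2021, lies within the daylight-saving period (11 April – 3 October), so Jorast Territory is on daylight time, UTC+06:00.
12:00 UTC + 6h = 18:00 Jorast Territory.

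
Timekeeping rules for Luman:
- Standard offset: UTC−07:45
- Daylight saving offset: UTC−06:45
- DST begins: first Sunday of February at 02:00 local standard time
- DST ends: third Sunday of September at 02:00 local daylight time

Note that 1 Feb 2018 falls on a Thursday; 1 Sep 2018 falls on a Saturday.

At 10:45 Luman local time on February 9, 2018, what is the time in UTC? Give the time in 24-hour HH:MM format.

17:30

1 February 2018 is a Thursday, so the first Sunday is February 4.
1 September 2018 is a Saturday, so the first Sunday is September 2 and the third is September 16.
February 9, 2018 falls between 4 February and 16 September, so daylight saving is in effect and Luman is at UTC−06:45.
10:45 local + 6h45m = 17:30 UTC.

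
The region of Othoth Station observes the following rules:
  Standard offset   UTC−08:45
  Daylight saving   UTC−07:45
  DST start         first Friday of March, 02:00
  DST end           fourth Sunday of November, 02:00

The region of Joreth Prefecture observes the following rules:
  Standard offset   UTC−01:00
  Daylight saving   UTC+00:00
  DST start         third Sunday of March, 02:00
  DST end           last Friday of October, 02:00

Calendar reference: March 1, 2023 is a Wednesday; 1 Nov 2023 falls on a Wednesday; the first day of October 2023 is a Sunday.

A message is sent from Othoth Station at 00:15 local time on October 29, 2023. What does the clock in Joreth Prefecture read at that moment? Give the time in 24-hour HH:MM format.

07:00

1 March 2023 is a Wednesday, so the first Friday is March 3.
1 November 2023 is a Wednesday, so the first Sunday is November 5 and the fourth is November 26.
October 29, 2023 lies within the daylight-saving period (3 March – 26 November), so Othoth Station is on daylight time, UTC−07:45.
00:15 Othoth Station + 7h45m = 08:00 UTC.
1 March 2023 is a Wednesday, so the first Sunday is March 5 and the third is March 19.
1 October 2023 is a Sunday, so Fridays fall on 6, 13, 20, 27; the last is October 27.
At the standard offset (UTC−01:00), 08:00 UTC − 1h = 07:00 Joreth Prefecture standard time.
The standard-time date in Joreth Prefecture, October 29, 2023, does not fall between 19 March and 27 October, so daylight saving is not in effect and Joreth Prefecture is at UTC−01:00.
08:00 UTC − 1h = 07:00 Joreth Prefecture.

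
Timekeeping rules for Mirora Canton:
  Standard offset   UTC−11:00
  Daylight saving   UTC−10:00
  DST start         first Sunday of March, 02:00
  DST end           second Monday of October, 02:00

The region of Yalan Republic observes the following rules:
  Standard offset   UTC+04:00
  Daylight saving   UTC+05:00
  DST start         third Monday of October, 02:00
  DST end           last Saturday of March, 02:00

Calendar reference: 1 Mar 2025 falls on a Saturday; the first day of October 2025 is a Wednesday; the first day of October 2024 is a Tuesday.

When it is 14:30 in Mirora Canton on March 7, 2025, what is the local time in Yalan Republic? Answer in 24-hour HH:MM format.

1 March 2025 is a Saturday, so the first Sunday is March 2.
1 October 2025 is a Wednesday, so the first Monday is October 6 and the second is October 13.
March 7, 2025 falls between 2 March and 13 October, so daylight saving is in effect and Mirora Canton is at UTC−10:00.
14:30 Mirora Canton + 10h = 00:30 UTC (rolling into the next day, 8 March 2025).
1 October 2024 is a Tuesday, so the first Monday is October 7 and the third is October 21.
1 March 2025 is a Saturday, so Saturdays fall on 1, 8, 15, 22, 29; the last is March 29.
At the standard offset (UTC+04:00), 00:30 UTC + 4h = 04:30 Yalan Republic standard time.
Daylight saving runs 21 October 2024 – 29 March 2025; the standard-time date in Yalan Republic, March 8, 2025, is inside that window, so Yalan Republic is at UTC+05:00.
00:30 UTC + 5h = 05:30 Yalan Republic.

05:30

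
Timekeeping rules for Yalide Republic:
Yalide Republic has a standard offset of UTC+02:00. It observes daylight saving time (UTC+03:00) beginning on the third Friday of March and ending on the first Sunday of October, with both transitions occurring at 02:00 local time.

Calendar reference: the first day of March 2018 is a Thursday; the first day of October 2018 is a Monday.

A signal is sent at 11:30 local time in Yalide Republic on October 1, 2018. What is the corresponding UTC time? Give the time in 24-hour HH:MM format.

08:30

1 March 2018 is a Thursday, so the first Friday is March 2 and the third is March 16.
1 October 2018 is a Monday, so the first Sunday is October 7.
October 1, 2018 falls between 16 March and 7 October, so daylight saving is in effect and Yalide Republic is at UTC+03:00.
11:30 local − 3h = 08:30 UTC.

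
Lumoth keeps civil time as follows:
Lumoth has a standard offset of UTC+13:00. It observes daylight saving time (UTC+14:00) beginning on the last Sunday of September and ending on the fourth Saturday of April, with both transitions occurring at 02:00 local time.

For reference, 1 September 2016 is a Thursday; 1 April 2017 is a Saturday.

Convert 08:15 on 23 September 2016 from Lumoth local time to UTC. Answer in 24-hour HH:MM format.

19:15

1 September 2016 is a Thursday, so Sundays fall on 4, 11, 18, 25; the last is September 25.
1 April 2017 is a Saturday, so the first Saturday is April 1 and the fourth is April 22.
23 September 2016 is outside the daylight-saving period (25 September 2016 – 22 April 2017), so Lumoth is on standard time, UTC+13:00.
08:15 local − 13h = 19:15 UTC (rolling into the previous day, 22 September 2016).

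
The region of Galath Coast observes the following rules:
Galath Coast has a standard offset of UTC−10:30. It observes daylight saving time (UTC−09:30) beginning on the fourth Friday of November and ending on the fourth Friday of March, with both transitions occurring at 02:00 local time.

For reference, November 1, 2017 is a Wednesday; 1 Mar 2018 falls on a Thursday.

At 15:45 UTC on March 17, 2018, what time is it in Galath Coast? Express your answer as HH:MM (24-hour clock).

06:15

1 November 2017 is a Wednesday, so the first Friday is November 3 and the fourth is November 24.
1 March 2018 is a Thursday, so the first Friday is March 2 and the fourth is March 23.
At the standard offset (UTC−10:30), 15:45 UTC − 10h30m = 05:15 Galath Coast standard time.
The standard-time date in Galath Coast, March 17, 2018, falls between 24 November 2017 and 23 March 2018, so daylight saving is in effect and Galath Coast is at UTC−09:30.
15:45 UTC − 9h30m = 06:15 local.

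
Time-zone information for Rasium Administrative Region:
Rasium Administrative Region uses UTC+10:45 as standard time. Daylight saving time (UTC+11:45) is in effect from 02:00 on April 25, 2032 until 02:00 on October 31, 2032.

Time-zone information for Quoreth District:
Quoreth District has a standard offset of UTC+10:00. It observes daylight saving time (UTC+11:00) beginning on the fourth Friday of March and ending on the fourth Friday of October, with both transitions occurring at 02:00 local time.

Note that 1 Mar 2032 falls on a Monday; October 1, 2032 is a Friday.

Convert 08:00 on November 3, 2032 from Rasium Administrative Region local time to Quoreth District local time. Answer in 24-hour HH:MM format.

07:15

November 3, 2032 does not fall between 25 April and 31 October, so daylight saving is not in effect and Rasium Administrative Region is at UTC+10:45.
08:00 Rasium Administrative Region − 10h45m = 21:15 UTC (rolling into the previous day, 2 November 2032).
1 March 2032 is a Monday, so the first Friday is March 5 and the fourth is March 26.
1 October 2032 is a Friday, so the first Friday is October 1 and the fourth is October 22.
At the standard offset (UTC+10:00), 21:15 UTC + 10h = 07:15 Quoreth District standard time (rolling into the next day, 3 November 2032).
Daylight saving runs 26 March – 22 October; the standard-time date in Quoreth District, November 3, 2032, is outside that window, so Quoreth District is on standard time at UTC+10:00.
21:15 UTC + 10h = 07:15 Quoreth District (rolling into the next day, 3 November 2032).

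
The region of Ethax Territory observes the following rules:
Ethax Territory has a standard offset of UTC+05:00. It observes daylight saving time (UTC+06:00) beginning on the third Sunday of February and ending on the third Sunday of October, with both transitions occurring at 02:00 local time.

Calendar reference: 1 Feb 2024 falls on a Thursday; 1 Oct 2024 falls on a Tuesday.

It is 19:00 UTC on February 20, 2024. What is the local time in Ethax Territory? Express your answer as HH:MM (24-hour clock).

1 February 2024 is a Thursday, so the first Sunday is February 4 and the third is February 18.
1 October 2024 is a Tuesday, so the first Sunday is October 6 and the third is October 20.
At the standard offset (UTC+05:00), 19:00 UTC + 5h = 00:00 Ethax Territory standard time (rolling into the next day, 21 February 2024).
Daylight saving runs 18 February – 20 October; the standard-time date in Ethax Territory, February 21, 2024, is inside that window, so Ethax Territory is at UTC+06:00.
19:00 UTC + 6h = 01:00 local (rolling into the next day, 21 February 2024).

01:00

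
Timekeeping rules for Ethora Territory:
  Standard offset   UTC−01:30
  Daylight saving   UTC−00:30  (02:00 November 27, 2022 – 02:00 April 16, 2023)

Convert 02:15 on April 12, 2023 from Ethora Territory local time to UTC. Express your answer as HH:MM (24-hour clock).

April 12, 2023 falls between 27 November 2022 and 16 April 2023, so daylight saving is in effect and Ethora Territory is at UTC−00:30.
02:15 local + 0h30m = 02:45 UTC.

02:45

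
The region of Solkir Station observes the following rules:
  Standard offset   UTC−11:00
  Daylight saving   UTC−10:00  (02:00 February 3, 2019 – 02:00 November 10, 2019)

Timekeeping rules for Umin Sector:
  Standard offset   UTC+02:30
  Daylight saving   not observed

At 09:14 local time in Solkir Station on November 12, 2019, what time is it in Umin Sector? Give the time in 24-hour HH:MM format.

22:44

November 12, 2019 does not fall between 3 February and 10 November, so daylight saving is not in effect and Solkir Station is at UTC−11:00.
09:14 Solkir Station + 11h = 20:14 UTC.
Umin Sector has no daylight saving, so its offset is UTC+02:30 year-round.
20:14 UTC + 2h30m = 22:44 Umin Sector.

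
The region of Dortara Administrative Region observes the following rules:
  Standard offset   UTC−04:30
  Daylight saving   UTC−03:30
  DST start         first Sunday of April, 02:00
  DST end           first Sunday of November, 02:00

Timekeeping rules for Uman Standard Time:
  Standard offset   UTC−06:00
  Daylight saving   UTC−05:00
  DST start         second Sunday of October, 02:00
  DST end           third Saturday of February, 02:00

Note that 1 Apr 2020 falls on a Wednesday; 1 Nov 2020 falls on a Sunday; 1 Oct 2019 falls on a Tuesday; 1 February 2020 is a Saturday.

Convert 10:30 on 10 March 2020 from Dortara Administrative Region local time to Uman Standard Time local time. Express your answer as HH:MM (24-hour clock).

09:00

1 April 2020 is a Wednesday, so the first Sunday is April 5.
1 November 2020 is a Sunday, so the first Sunday is November 1.
10 March 2020 is outside the daylight-saving period (5 April – 1 November), so Dortara Administrative Region is on standard time, UTC−04:30.
10:30 Dortara Administrative Region + 4h30m = 15:00 UTC.
1 October 2019 is a Tuesday, so the first Sunday is October 6 and the second is October 13.
1 February 2020 is a Saturday, so the first Saturday is February 1 and the third is February 15.
At the standard offset (UTC−06:00), 15:00 UTC − 6h = 09:00 Uman Standard Time standard time.
The standard-time date in Uman Standard Time, 10 March 2020, is outside the daylight-saving period (13 October 2019 – 15 February 2020), so Uman Standard Time is on standard time, UTC−06:00.
15:00 UTC − 6h = 09:00 Uman Standard Time.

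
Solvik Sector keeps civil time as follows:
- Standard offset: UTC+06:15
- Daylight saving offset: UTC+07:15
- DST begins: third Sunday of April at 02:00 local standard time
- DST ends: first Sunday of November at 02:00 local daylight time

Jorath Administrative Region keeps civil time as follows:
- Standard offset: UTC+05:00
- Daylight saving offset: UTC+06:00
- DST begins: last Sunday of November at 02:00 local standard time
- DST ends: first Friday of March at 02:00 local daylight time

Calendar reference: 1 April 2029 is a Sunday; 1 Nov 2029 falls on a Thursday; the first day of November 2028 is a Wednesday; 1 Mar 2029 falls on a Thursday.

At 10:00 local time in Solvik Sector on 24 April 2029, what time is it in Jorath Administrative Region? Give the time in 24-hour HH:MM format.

1 April 2029 is a Sunday, so the first Sunday is April 1 and the third is April 15.
1 November 2029 is a Thursday, so the first Sunday is November 4.
Daylight saving runs 15 April – 4 November; 24 April 2029 is inside that window, so Solvik Sector is at UTC+07:15.
10:00 Solvik Sector − 7h15m = 02:45 UTC.
1 November 2028 is a Wednesday, so Sundays fall on 5, 12, 19, 26; the last is November 26.
1 March 2029 is a Thursday, so the first Friday is March 2.
At the standard offset (UTC+05:00), 02:45 UTC + 5h = 07:45 Jorath Administrative Region standard time.
The standard-time date in Jorath Administrative Region, 24 April 2029, does not fall between 26 November 2028 and 2 March 2029, so daylight saving is not in effect and Jorath Administrative Region is at UTC+05:00.
02:45 UTC + 5h = 07:45 Jorath Administrative Region.

07:45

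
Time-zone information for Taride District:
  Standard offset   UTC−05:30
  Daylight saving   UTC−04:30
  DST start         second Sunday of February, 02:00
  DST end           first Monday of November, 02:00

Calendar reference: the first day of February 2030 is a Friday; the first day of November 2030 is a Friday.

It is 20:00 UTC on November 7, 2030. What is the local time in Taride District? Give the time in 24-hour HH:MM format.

14:30

1 February 2030 is a Friday, so the first Sunday is February 3 and the second is February 10.
1 November 2030 is a Friday, so the first Monday is November 4.
At the standard offset (UTC−05:30), 20:00 UTC − 5h30m = 14:30 Taride District standard time.
The standard-time date in Taride District, November 7, 2030, does not fall between 10 February and 4 November, so daylight saving is not in effect and Taride District is at UTC−05:30.
20:00 UTC − 5h30m = 14:30 local.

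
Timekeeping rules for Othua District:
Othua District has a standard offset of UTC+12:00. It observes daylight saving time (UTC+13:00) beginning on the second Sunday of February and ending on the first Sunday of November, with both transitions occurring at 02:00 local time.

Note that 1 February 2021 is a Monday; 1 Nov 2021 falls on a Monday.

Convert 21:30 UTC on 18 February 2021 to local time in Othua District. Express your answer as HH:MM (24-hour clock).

10:30

1 February 2021 is a Monday, so the first Sunday is February 7 and the second is February 14.
1 November 2021 is a Monday, so the first Sunday is November 7.
At the standard offset (UTC+12:00), 21:30 UTC + 12h = 09:30 Othua District standard time (rolling into the next day, 19 February 2021).
The standard-time date in Othua District, 19 February 2021, lies within the daylight-saving period (14 February – 7 November), so Othua District is on daylight time, UTC+13:00.
21:30 UTC + 13h = 10:30 local (rolling into the next day, 19 February 2021).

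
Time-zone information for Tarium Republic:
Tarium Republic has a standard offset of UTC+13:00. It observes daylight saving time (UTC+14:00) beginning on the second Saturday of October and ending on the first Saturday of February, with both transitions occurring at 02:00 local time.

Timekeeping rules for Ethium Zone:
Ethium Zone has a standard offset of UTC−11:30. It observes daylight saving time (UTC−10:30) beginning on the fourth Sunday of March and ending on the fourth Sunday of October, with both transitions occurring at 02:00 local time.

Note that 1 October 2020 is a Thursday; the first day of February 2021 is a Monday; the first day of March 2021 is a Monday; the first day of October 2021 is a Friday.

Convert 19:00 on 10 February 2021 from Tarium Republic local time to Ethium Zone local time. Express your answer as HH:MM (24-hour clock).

18:30

1 October 2020 is a Thursday, so the first Saturday is October 3 and the second is October 10.
1 February 2021 is a Monday, so the first Saturday is February 6.
Daylight saving runs 10 October 2020 – 6 February 2021; 10 February 2021 is outside that window, so Tarium Republic is on standard time at UTC+13:00.
19:00 Tarium Republic − 13h = 06:00 UTC.
1 March 2021 is a Monday, so the first Sunday is March 7 and the fourth is March 28.
1 October 2021 is a Friday, so the first Sunday is October 3 and the fourth is October 24.
At the standard offset (UTC−11:30), 06:00 UTC − 11h30m = 18:30 Ethium Zone standard time (rolling into the previous day, 9 February 2021).
The standard-time date in Ethium Zone, 9 February 2021, does not fall between 28 March and 24 October, so daylight saving is not in effect and Ethium Zone is at UTC−11:30.
06:00 UTC − 11h30m = 18:30 Ethium Zone (rolling into the previous day, 9 February 2021).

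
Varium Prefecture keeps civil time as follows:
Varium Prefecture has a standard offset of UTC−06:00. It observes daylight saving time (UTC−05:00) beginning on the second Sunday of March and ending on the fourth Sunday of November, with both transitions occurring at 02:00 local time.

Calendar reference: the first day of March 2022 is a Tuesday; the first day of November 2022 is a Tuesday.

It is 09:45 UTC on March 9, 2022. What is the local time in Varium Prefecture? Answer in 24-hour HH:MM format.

03:45

1 March 2022 is a Tuesday, so the first Sunday is March 6 and the second is March 13.
1 November 2022 is a Tuesday, so the first Sunday is November 6 and the fourth is November 27.
At the standard offset (UTC−06:00), 09:45 UTC − 6h = 03:45 Varium Prefecture standard time.
The standard-time date in Varium Prefecture, March 9, 2022, does not fall between 13 March and 27 November, so daylight saving is not in effect and Varium Prefecture is at UTC−06:00.
09:45 UTC − 6h = 03:45 local.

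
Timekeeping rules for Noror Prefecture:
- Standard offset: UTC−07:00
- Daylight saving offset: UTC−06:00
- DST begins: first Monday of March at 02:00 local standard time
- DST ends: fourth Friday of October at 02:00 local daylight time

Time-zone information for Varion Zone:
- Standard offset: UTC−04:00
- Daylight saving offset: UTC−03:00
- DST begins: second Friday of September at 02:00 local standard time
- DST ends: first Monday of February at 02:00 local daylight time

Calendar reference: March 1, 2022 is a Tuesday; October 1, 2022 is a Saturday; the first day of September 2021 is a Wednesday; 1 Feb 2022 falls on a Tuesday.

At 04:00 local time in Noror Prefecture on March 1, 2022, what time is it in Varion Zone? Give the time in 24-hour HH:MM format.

07:00

1 March 2022 is a Tuesday, so the first Monday is March 7.
1 October 2022 is a Saturday, so the first Friday is October 7 and the fourth is October 28.
March 1, 2022 does not fall between 7 March and 28 October, so daylight saving is not in effect and Noror Prefecture is at UTC−07:00.
04:00 Noror Prefecture + 7h = 11:00 UTC.
1 September 2021 is a Wednesday, so the first Friday is September 3 and the second is September 10.
1 February 2022 is a Tuesday, so the first Monday is February 7.
At the standard offset (UTC−04:00), 11:00 UTC − 4h = 07:00 Varion Zone standard time.
The standard-time date in Varion Zone, March 1, 2022, is outside the daylight-saving period (10 September 2021 – 7 February 2022), so Varion Zone is on standard time, UTC−04:00.
11:00 UTC − 4h = 07:00 Varion Zone.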